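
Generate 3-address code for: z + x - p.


Break into single-operator statements:
t1 = z + x
t2 = t1 - p


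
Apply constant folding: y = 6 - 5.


6 - 5 = 1 at compile time
Optimized: y = 1


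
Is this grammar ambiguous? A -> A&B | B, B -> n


precedence layered via separate nonterminal B: deterministic
Unambiguous


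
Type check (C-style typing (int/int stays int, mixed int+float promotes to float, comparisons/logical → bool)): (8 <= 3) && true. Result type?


Operand types: bool && bool
Rule: logical operators take bool operands and yield bool
Result type: bool


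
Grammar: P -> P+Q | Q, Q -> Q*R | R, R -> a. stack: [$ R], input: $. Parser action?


'R' (not preceded by Q*) is the handle for Q -> R
Action: reduce (Q -> R)


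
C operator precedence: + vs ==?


'+' is additive (level 9); '==' is equality (level 6)
Higher level binds tighter
'+' has higher precedence than '=='


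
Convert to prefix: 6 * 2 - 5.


left-to-right (same/higher precedence on left): tree is (- (* 6 2) 5)
Prefix: - * 6 2 5


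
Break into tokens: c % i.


Scan left to right, longest-match per lexeme
Tokens: ID(c), OP(%), ID(i)


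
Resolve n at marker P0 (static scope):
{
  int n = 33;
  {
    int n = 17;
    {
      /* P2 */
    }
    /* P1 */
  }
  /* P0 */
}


n declared in the same block as P0
n = 33


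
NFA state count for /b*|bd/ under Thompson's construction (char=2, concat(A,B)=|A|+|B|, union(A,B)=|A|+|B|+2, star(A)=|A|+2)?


Syntax tree has 3 char leaf(s), 1 union(s), 1 star(s)
chars contribute 3×2 = 6; each union adds +2; each star adds +2
Total: 6 + 2 + 2 = 10 states


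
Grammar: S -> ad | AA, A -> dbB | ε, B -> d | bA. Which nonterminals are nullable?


A nonterminal is nullable iff some alternative derives ε (directly, or every symbol in it is nullable)
Nullable: {A, S}


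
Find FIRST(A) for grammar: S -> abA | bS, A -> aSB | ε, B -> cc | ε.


Per alternative of A: FIRST(aSB) = {a}; FIRST(ε) = {ε}
FIRST(A) = {a, ε}


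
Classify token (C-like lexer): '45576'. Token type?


Pattern: digits only
Type: INTEGER_LITERAL


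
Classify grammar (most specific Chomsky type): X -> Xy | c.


Left-linear: every RHS is a terminal or one nonterminal followed by a terminal
Classification: Type 3 (Regular)


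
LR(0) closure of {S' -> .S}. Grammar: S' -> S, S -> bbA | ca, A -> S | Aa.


Start: S' -> .S
For each item with dot before a nonterminal B, add B -> .γ for every B-production
Closure: [S' -> .S, S -> .bbA, S -> .ca]


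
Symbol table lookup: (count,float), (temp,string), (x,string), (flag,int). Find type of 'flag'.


Lookup 'flag' → type int


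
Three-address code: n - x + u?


Break into single-operator statements:
t1 = n - x
t2 = t1 + u


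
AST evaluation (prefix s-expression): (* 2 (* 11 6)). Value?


Evaluate inner: (* 11 6) = 66
Evaluate root: (* 2 66) = 132
Result: 132


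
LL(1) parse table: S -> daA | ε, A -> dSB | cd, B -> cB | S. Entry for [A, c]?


For [A, c]: 'c' ∈ FIRST(cd)
Entry: A -> cd


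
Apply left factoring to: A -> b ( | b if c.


Common prefix: 'b'
Factored: A -> b A', A' -> ( | if c


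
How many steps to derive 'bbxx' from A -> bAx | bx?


Derivation: A => bAx => bbxx
Steps: 2


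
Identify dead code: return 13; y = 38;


statement follows a return and is unreachable
Dead: 'y = 38'


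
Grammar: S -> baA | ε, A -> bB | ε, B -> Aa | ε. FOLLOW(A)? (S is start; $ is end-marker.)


$ ∈ FOLLOW(S). For each A -> αBβ: add FIRST(β)\{ε} to FOLLOW(B); if β nullable, add FOLLOW(A).
FOLLOW(A) = {$, a}


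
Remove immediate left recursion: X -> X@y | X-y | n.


Left-recursive alternatives: X@y, X-y; non-recursive: n
Introduce X': X -> nX', X' -> @yX' | -yX' | ε


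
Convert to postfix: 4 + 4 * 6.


* has higher precedence, evaluate 4*6 first
Postfix: 4 4 6 * +


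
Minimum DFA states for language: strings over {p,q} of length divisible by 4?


Track length mod 4: states 0..3, accept at 0
Minimal DFA: 4 states


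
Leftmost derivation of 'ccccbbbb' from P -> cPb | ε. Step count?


Derivation: P => cPb => ccPbb => cccPbbb => ccccPbbbb => ccccbbbb
Steps: 5


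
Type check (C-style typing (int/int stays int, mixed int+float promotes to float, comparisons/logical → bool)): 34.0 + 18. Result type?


Operand types: float + int
Rule: mixed int/float promotes to float; int/int stays int
Result type: float


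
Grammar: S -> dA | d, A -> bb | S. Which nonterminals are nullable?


A nonterminal is nullable iff some alternative derives ε (directly, or every symbol in it is nullable)
Nullable: {}


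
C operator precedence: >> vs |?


'>>' is shift (level 8); '|' is bitwise OR (level 3)
Higher level binds tighter
'>>' has higher precedence than '|'


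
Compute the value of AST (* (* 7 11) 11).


Evaluate inner: (* 7 11) = 77
Evaluate root: (* 77 11) = 847
Result: 847


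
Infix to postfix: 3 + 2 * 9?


* has higher precedence, evaluate 2*9 first
Postfix: 3 2 9 * +


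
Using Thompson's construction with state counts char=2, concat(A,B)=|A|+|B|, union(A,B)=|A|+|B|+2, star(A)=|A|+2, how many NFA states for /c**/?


Syntax tree has 1 char leaf(s), 0 union(s), 2 star(s)
chars contribute 1×2 = 2; each union adds +2; each star adds +2
Total: 2 + 0 + 4 = 6 states


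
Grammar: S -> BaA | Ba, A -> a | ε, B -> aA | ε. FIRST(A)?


Per alternative of A: FIRST(a) = {a}; FIRST(ε) = {ε}
FIRST(A) = {a, ε}


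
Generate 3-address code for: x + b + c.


Break into single-operator statements:
t1 = x + b
t2 = t1 + c


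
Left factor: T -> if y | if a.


Common prefix: 'if'
Factored: T -> if T', T' -> y | a


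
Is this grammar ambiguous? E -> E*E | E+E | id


'id*id+id' has two parse trees (no precedence encoded between * and +)
Ambiguous


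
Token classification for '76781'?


Pattern: digits only
Type: INTEGER_LITERAL


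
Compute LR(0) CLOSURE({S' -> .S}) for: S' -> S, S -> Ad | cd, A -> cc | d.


Start: S' -> .S
For each item with dot before a nonterminal B, add B -> .γ for every B-production
Closure: [S' -> .S, S -> .Ad, S -> .cd, A -> .cc, A -> .d]


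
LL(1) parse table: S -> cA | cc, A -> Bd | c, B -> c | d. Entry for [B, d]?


For [B, d]: 'd' ∈ FIRST(d)
Entry: B -> d


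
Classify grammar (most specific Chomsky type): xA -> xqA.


LHS has context (more than one symbol) and |LHS| ≤ |RHS|
Classification: Type 1 (Context-Sensitive)


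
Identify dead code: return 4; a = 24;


statement follows a return and is unreachable
Dead: 'a = 24'


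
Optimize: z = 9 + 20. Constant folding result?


9 + 20 = 29 at compile time
Optimized: z = 29


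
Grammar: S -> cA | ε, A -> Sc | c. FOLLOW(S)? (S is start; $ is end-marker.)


$ ∈ FOLLOW(S). For each A -> αBβ: add FIRST(β)\{ε} to FOLLOW(B); if β nullable, add FOLLOW(A).
FOLLOW(S) = {$, c}


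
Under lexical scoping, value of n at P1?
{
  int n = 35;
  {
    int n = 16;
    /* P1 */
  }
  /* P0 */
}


n declared in the same block as P1
n = 16


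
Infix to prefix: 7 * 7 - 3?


left-to-right (same/higher precedence on left): tree is (- (* 7 7) 3)
Prefix: - * 7 7 3


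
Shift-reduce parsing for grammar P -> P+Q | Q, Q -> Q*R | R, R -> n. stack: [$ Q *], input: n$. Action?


no handle; shift 'n'
Action: shift


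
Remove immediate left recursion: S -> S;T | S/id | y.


Left-recursive alternatives: S;T, S/id; non-recursive: y
Introduce S': S -> yS', S' -> ;TS' | /idS' | ε


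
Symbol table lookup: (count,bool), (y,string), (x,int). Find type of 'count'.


Lookup 'count' → type bool


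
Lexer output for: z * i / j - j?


Scan left to right, longest-match per lexeme
Tokens: ID(z), OP(*), ID(i), OP(/), ID(j), OP(-), ID(j)


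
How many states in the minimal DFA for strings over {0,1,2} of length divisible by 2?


Track length mod 2: states 0..1, accept at 0
Minimal DFA: 2 states


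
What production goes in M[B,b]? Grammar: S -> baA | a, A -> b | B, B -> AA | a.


For [B, b]: 'b' ∈ FIRST(AA)
Entry: B -> AA


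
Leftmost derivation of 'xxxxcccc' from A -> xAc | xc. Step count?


Derivation: A => xAc => xxAcc => xxxAccc => xxxxcccc
Steps: 4


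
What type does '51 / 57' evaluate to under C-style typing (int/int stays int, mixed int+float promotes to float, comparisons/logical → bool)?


Operand types: int / int
Rule: mixed int/float promotes to float; int/int stays int
Result type: int


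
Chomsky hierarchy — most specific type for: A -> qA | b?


Right-linear: every RHS is a terminal or a terminal followed by one nonterminal
Classification: Type 3 (Regular)


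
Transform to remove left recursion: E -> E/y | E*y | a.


Left-recursive alternatives: E/y, E*y; non-recursive: a
Introduce E': E -> aE', E' -> /yE' | *yE' | ε


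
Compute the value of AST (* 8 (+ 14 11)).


Evaluate inner: (+ 14 11) = 25
Evaluate root: (* 8 25) = 200
Result: 200


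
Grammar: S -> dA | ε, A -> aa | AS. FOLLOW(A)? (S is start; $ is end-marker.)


$ ∈ FOLLOW(S). For each A -> αBβ: add FIRST(β)\{ε} to FOLLOW(B); if β nullable, add FOLLOW(A).
FOLLOW(A) = {$, d}


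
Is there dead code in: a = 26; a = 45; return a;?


first assignment to a is overwritten before any read
Dead: 'a = 26'


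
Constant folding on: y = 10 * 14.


10 * 14 = 140 at compile time
Optimized: y = 140


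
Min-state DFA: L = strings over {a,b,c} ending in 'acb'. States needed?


Track the longest suffix of input matching a prefix of 'acb': 4 classes (prefixes of length 0..3)
Minimal DFA: 4 states


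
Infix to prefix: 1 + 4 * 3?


'*' binds tighter: tree is (+ 1 (* 4 3))
Prefix: + 1 * 4 3


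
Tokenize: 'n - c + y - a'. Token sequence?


Scan left to right, longest-match per lexeme
Tokens: ID(n), OP(-), ID(c), OP(+), ID(y), OP(-), ID(a)


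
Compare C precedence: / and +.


'/' is multiplicative (level 10); '+' is additive (level 9)
Higher level binds tighter
'/' has higher precedence than '+'


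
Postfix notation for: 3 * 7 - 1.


Left to right (same or higher precedence on left)
Postfix: 3 7 * 1 -


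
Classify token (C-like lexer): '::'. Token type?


Pattern: operator symbol
Type: OPERATOR


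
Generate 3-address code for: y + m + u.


Break into single-operator statements:
t1 = y + m
t2 = t1 + u


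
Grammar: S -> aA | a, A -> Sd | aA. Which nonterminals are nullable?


A nonterminal is nullable iff some alternative derives ε (directly, or every symbol in it is nullable)
Nullable: {}


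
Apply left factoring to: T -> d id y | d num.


Common prefix: 'd'
Factored: T -> d T', T' -> id y | num


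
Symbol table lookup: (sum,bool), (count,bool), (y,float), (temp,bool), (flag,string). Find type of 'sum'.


Lookup 'sum' → type bool


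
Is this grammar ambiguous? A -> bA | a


right-linear, alternatives start with distinct terminals 'b' vs 'a': unique leftmost derivation
Unambiguous


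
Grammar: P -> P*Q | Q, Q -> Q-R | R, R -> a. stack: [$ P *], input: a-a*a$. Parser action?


no handle ('P*' is not any RHS); shift 'a'
Action: shift


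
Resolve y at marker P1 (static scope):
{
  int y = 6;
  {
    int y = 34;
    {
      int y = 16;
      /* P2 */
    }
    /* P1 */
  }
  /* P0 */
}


y declared in the same block as P1
y = 34


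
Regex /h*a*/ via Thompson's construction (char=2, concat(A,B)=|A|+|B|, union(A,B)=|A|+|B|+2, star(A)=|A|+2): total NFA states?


Syntax tree has 2 char leaf(s), 0 union(s), 2 star(s)
chars contribute 2×2 = 4; each union adds +2; each star adds +2
Total: 4 + 0 + 4 = 8 states


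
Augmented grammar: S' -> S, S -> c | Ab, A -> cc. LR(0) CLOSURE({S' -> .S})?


Start: S' -> .S
For each item with dot before a nonterminal B, add B -> .γ for every B-production
Closure: [S' -> .S, S -> .c, S -> .Ab, A -> .cc]


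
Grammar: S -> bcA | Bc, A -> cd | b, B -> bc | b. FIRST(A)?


Per alternative of A: FIRST(cd) = {c}; FIRST(b) = {b}
FIRST(A) = {b, c}


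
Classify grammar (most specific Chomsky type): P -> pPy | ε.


Single nonterminal LHS, but p^n y^n is not regular
Classification: Type 2 (Context-Free)


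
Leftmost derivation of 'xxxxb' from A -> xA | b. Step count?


Derivation: A => xA => xxA => xxxA => xxxxA => xxxxb
Steps: 5


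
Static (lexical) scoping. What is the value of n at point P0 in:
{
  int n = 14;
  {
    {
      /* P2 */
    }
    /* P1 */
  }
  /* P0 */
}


n declared in the same block as P0
n = 14


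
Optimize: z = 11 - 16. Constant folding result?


11 - 16 = -5 at compile time
Optimized: z = -5


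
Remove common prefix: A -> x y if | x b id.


Common prefix: 'x'
Factored: A -> x A', A' -> y if | b id


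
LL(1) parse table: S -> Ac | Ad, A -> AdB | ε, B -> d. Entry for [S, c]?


For [S, c]: 'c' ∈ FIRST(Ac)
Entry: S -> Ac


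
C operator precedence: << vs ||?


'<<' is shift (level 8); '||' is logical OR (level 1)
Higher level binds tighter
'<<' has higher precedence than '||'


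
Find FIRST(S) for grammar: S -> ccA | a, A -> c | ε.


Per alternative of S: FIRST(ccA) = {c}; FIRST(a) = {a}
FIRST(S) = {a, c}


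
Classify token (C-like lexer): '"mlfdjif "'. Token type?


Pattern: double-quoted sequence
Type: STRING_LITERAL


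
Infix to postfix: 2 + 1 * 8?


* has higher precedence, evaluate 1*8 first
Postfix: 2 1 8 * +


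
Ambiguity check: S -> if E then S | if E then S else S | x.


dangling else: 'if E then if E then x else x' parses two ways
Ambiguous


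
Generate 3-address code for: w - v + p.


Break into single-operator statements:
t1 = w - v
t2 = t1 + p


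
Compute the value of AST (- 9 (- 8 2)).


Evaluate inner: (- 8 2) = 6
Evaluate root: (- 9 6) = 3
Result: 3


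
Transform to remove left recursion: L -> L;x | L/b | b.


Left-recursive alternatives: L;x, L/b; non-recursive: b
Introduce L': L -> bL', L' -> ;xL' | /bL' | ε


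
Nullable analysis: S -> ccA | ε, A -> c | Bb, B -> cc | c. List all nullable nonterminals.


A nonterminal is nullable iff some alternative derives ε (directly, or every symbol in it is nullable)
Nullable: {S}


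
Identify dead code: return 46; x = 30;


statement follows a return and is unreachable
Dead: 'x = 30'


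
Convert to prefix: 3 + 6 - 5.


left-to-right (same/higher precedence on left): tree is (- (+ 3 6) 5)
Prefix: - + 3 6 5


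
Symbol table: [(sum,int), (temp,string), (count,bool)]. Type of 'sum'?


Lookup 'sum' → type int


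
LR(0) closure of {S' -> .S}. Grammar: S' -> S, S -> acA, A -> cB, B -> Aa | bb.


Start: S' -> .S
For each item with dot before a nonterminal B, add B -> .γ for every B-production
Closure: [S' -> .S, S -> .acA]


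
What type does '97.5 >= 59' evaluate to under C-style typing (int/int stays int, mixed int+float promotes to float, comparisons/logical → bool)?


Operand types: float >= int
Rule: comparison yields bool
Result type: bool


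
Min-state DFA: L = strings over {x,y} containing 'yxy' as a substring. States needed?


KMP-style automaton: 3 progress states + 1 absorbing accept = 4
Minimal DFA: 4 states


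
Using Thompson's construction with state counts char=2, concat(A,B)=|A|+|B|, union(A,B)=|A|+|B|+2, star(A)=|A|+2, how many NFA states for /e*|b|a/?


Syntax tree has 3 char leaf(s), 2 union(s), 1 star(s)
chars contribute 3×2 = 6; each union adds +2; each star adds +2
Total: 6 + 4 + 2 = 12 states


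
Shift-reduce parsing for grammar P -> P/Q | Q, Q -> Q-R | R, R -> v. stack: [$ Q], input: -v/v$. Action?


shift '-' to continue Q -> Q-R
Action: shift


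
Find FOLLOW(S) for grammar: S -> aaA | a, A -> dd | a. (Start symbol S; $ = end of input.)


$ ∈ FOLLOW(S). For each A -> αBβ: add FIRST(β)\{ε} to FOLLOW(B); if β nullable, add FOLLOW(A).
FOLLOW(S) = {$}


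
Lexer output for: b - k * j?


Scan left to right, longest-match per lexeme
Tokens: ID(b), OP(-), ID(k), OP(*), ID(j)


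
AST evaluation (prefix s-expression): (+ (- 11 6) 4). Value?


Evaluate inner: (- 11 6) = 5
Evaluate root: (+ 5 4) = 9
Result: 9


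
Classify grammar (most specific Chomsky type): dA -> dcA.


LHS has context (more than one symbol) and |LHS| ≤ |RHS|
Classification: Type 1 (Context-Sensitive)


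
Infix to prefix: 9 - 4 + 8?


left-to-right (same/higher precedence on left): tree is (+ (- 9 4) 8)
Prefix: + - 9 4 8


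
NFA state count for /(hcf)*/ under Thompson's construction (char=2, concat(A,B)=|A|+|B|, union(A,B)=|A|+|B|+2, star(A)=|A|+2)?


Syntax tree has 3 char leaf(s), 0 union(s), 1 star(s)
chars contribute 3×2 = 6; each union adds +2; each star adds +2
Total: 6 + 0 + 2 = 8 states


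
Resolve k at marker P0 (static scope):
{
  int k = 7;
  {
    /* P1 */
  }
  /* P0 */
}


k declared in the same block as P0
k = 7


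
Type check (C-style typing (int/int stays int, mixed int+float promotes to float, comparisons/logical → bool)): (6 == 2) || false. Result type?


Operand types: bool || bool
Rule: logical operators take bool operands and yield bool
Result type: bool


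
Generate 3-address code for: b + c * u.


Break into single-operator statements:
t1 = c * u
t2 = b + t1


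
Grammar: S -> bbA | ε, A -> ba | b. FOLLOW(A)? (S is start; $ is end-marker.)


$ ∈ FOLLOW(S). For each A -> αBβ: add FIRST(β)\{ε} to FOLLOW(B); if β nullable, add FOLLOW(A).
FOLLOW(A) = {$}


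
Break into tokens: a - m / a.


Scan left to right, longest-match per lexeme
Tokens: ID(a), OP(-), ID(m), OP(/), ID(a)


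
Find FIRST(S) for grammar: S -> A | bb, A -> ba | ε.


Per alternative of S: FIRST(A) = {b, ε}; FIRST(bb) = {b}
FIRST(S) = {b, ε}


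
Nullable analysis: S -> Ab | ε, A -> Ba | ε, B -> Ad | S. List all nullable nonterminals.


A nonterminal is nullable iff some alternative derives ε (directly, or every symbol in it is nullable)
Nullable: {A, B, S}


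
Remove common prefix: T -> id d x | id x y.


Common prefix: 'id'
Factored: T -> id T', T' -> d x | x y


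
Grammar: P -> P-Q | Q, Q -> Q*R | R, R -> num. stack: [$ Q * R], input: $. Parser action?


handle 'Q*R' on top
Action: reduce (Q -> Q*R)


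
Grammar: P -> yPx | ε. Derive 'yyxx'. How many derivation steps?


Derivation: P => yPx => yyPxx => yyxx
Steps: 3


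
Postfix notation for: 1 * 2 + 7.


Left to right (same or higher precedence on left)
Postfix: 1 2 * 7 +


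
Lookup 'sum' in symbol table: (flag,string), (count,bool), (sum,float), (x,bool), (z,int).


Lookup 'sum' → type float


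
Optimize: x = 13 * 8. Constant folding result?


13 * 8 = 104 at compile time
Optimized: x = 104


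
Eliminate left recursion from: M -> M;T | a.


Left-recursive alternatives: M;T; non-recursive: a
Introduce M': M -> aM', M' -> ;TM' | ε


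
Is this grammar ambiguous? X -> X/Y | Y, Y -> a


precedence layered via separate nonterminal Y: deterministic
Unambiguous


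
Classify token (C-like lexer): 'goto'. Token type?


Pattern: reserved word
Type: KEYWORD


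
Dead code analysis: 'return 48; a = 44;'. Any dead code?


statement follows a return and is unreachable
Dead: 'a = 44'


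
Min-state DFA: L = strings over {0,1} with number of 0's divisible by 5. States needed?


Track (count of 0) mod 5: states 0..4, accept at 0
Minimal DFA: 5 states


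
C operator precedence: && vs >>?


'>>' is shift (level 8); '&&' is logical AND (level 2)
Higher level binds tighter
'>>' has higher precedence than '&&'


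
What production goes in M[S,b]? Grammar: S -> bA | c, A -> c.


For [S, b]: 'b' ∈ FIRST(bA)
Entry: S -> bA


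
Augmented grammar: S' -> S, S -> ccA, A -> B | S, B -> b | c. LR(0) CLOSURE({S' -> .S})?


Start: S' -> .S
For each item with dot before a nonterminal B, add B -> .γ for every B-production
Closure: [S' -> .S, S -> .ccA]


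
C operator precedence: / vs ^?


'/' is multiplicative (level 10); '^' is bitwise XOR (level 4)
Higher level binds tighter
'/' has higher precedence than '^'


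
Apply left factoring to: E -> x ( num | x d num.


Common prefix: 'x'
Factored: E -> x E', E' -> ( num | d num


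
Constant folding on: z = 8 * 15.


8 * 15 = 120 at compile time
Optimized: z = 120


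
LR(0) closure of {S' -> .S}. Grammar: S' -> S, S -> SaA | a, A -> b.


Start: S' -> .S
For each item with dot before a nonterminal B, add B -> .γ for every B-production
Closure: [S' -> .S, S -> .SaA, S -> .a]


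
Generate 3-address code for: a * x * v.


Break into single-operator statements:
t1 = a * x
t2 = t1 * v


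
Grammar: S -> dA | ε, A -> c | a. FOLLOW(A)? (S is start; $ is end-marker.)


$ ∈ FOLLOW(S). For each A -> αBβ: add FIRST(β)\{ε} to FOLLOW(B); if β nullable, add FOLLOW(A).
FOLLOW(A) = {$}


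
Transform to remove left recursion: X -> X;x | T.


Left-recursive alternatives: X;x; non-recursive: T
Introduce X': X -> TX', X' -> ;xX' | ε


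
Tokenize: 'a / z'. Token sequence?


Scan left to right, longest-match per lexeme
Tokens: ID(a), OP(/), ID(z)


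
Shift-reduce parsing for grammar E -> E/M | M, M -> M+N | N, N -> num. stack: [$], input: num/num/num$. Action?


no handle on stack; shift 'num'
Action: shift


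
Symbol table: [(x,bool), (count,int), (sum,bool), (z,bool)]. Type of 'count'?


Lookup 'count' → type int


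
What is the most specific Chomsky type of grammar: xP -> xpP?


LHS has context (more than one symbol) and |LHS| ≤ |RHS|
Classification: Type 1 (Context-Sensitive)


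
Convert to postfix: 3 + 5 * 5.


* has higher precedence, evaluate 5*5 first
Postfix: 3 5 5 * +


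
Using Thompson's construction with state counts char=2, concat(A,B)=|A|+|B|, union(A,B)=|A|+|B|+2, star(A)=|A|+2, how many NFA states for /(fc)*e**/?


Syntax tree has 3 char leaf(s), 0 union(s), 3 star(s)
chars contribute 3×2 = 6; each union adds +2; each star adds +2
Total: 6 + 0 + 6 = 12 states


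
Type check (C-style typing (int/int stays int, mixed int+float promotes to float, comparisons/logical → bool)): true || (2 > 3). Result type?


Operand types: bool || bool
Rule: logical operators take bool operands and yield bool
Result type: bool


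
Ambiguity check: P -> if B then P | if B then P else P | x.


dangling else: 'if B then if B then x else x' parses two ways
Ambiguous


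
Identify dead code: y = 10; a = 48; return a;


y is assigned but never read
Dead: 'y = 10'


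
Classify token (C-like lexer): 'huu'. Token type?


Pattern: letter/underscore followed by alphanumerics, not a keyword
Type: IDENTIFIER


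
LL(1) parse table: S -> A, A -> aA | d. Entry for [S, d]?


For [S, d]: 'd' ∈ FIRST(A)
Entry: S -> A


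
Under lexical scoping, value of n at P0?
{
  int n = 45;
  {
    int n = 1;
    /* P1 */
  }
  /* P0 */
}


n declared in the same block as P0
n = 45


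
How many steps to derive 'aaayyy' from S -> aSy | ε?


Derivation: S => aSy => aaSyy => aaaSyyy => aaayyy
Steps: 4


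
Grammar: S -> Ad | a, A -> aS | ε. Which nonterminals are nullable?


A nonterminal is nullable iff some alternative derives ε (directly, or every symbol in it is nullable)
Nullable: {A}


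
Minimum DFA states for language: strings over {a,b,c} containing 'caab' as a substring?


KMP-style automaton: 4 progress states + 1 absorbing accept = 5
Minimal DFA: 5 states


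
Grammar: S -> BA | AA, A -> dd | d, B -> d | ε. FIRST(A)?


Per alternative of A: FIRST(dd) = {d}; FIRST(d) = {d}
FIRST(A) = {d}


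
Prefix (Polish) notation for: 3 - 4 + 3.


left-to-right (same/higher precedence on left): tree is (+ (- 3 4) 3)
Prefix: + - 3 4 3


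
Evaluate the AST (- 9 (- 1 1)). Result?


Evaluate inner: (- 1 1) = 0
Evaluate root: (- 9 0) = 9
Result: 9


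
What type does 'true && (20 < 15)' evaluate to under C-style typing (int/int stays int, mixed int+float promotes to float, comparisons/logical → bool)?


Operand types: bool && bool
Rule: logical operators take bool operands and yield bool
Result type: bool


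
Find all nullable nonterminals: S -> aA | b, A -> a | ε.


A nonterminal is nullable iff some alternative derives ε (directly, or every symbol in it is nullable)
Nullable: {A}


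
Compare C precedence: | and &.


'&' is bitwise AND (level 5); '|' is bitwise OR (level 3)
Higher level binds tighter
'&' has higher precedence than '|'


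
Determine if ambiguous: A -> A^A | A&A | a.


'a^a&a' has two parse trees (no precedence encoded between ^ and &)
Ambiguous


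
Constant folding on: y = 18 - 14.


18 - 14 = 4 at compile time
Optimized: y = 4


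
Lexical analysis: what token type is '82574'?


Pattern: digits only
Type: INTEGER_LITERAL


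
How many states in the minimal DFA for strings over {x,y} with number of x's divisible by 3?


Track (count of x) mod 3: states 0..2, accept at 0
Minimal DFA: 3 states


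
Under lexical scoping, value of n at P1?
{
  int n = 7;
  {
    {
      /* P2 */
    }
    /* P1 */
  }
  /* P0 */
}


P1's block does not declare n; resolves to the enclosing declaration at depth 0
n = 7


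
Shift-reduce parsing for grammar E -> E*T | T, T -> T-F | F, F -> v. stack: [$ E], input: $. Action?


start symbol E on stack, input exhausted
Action: accept


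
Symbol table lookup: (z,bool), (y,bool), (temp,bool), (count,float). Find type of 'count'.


Lookup 'count' → type float


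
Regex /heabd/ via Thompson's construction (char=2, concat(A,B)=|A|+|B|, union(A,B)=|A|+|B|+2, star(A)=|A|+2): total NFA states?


Syntax tree has 5 char leaf(s), 0 union(s), 0 star(s)
chars contribute 5×2 = 10; each union adds +2; each star adds +2
Total: 10 + 0 + 0 = 10 states


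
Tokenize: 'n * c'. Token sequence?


Scan left to right, longest-match per lexeme
Tokens: ID(n), OP(*), ID(c)


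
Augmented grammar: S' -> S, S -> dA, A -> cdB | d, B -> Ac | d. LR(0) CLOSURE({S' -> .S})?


Start: S' -> .S
For each item with dot before a nonterminal B, add B -> .γ for every B-production
Closure: [S' -> .S, S -> .dA]


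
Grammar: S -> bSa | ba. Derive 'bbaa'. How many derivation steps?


Derivation: S => bSa => bbaa
Steps: 2


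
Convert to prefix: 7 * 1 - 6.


left-to-right (same/higher precedence on left): tree is (- (* 7 1) 6)
Prefix: - * 7 1 6


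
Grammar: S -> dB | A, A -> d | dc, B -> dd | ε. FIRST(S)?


Per alternative of S: FIRST(dB) = {d}; FIRST(A) = {d}
FIRST(S) = {d}


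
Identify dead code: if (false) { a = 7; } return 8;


condition is constant false, so the whole block is unreachable
Dead: 'if (false) { a = 7; }'


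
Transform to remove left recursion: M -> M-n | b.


Left-recursive alternatives: M-n; non-recursive: b
Introduce M': M -> bM', M' -> -nM' | ε


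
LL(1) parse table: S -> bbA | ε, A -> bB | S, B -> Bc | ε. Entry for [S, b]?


For [S, b]: 'b' ∈ FIRST(bbA)
Entry: S -> bbA


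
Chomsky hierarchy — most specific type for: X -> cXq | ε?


Single nonterminal LHS, but c^n q^n is not regular
Classification: Type 2 (Context-Free)


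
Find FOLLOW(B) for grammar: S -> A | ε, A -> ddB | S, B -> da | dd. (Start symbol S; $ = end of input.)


$ ∈ FOLLOW(S). For each A -> αBβ: add FIRST(β)\{ε} to FOLLOW(B); if β nullable, add FOLLOW(A).
FOLLOW(B) = {$}


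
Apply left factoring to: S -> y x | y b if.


Common prefix: 'y'
Factored: S -> y S', S' -> x | b if


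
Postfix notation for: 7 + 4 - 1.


Left to right (same or higher precedence on left)
Postfix: 7 4 + 1 -


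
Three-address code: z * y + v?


Break into single-operator statements:
t1 = z * y
t2 = t1 + v


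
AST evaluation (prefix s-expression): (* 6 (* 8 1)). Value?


Evaluate inner: (* 8 1) = 8
Evaluate root: (* 6 8) = 48
Result: 48


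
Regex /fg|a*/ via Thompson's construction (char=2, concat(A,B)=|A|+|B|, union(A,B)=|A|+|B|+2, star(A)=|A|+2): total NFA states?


Syntax tree has 3 char leaf(s), 1 union(s), 1 star(s)
chars contribute 3×2 = 6; each union adds +2; each star adds +2
Total: 6 + 2 + 2 = 10 states


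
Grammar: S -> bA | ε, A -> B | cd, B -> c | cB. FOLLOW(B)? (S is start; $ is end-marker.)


$ ∈ FOLLOW(S). For each A -> αBβ: add FIRST(β)\{ε} to FOLLOW(B); if β nullable, add FOLLOW(A).
FOLLOW(B) = {$}


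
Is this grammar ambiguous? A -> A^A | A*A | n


'n^n*n' has two parse trees (no precedence encoded between ^ and *)
Ambiguous


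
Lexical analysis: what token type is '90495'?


Pattern: digits only
Type: INTEGER_LITERAL


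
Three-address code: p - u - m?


Break into single-operator statements:
t1 = p - u
t2 = t1 - m


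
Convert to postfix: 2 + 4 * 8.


* has higher precedence, evaluate 4*8 first
Postfix: 2 4 8 * +


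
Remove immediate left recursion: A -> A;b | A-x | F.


Left-recursive alternatives: A;b, A-x; non-recursive: F
Introduce A': A -> FA', A' -> ;bA' | -xA' | ε


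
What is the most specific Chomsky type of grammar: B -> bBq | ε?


Single nonterminal LHS, but b^n q^n is not regular
Classification: Type 2 (Context-Free)


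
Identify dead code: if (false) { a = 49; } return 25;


condition is constant false, so the whole block is unreachable
Dead: 'if (false) { a = 49; }'


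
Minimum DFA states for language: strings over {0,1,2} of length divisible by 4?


Track length mod 4: states 0..3, accept at 0
Minimal DFA: 4 states


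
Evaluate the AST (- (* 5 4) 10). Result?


Evaluate inner: (* 5 4) = 20
Evaluate root: (- 20 10) = 10
Result: 10


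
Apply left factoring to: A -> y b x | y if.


Common prefix: 'y'
Factored: A -> y A', A' -> b x | if


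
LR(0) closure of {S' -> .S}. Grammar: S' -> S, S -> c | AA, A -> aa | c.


Start: S' -> .S
For each item with dot before a nonterminal B, add B -> .γ for every B-production
Closure: [S' -> .S, S -> .c, S -> .AA, A -> .aa, A -> .c]


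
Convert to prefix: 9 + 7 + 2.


left-to-right (same/higher precedence on left): tree is (+ (+ 9 7) 2)
Prefix: + + 9 7 2


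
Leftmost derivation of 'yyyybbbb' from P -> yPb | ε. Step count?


Derivation: P => yPb => yyPbb => yyyPbbb => yyyyPbbbb => yyyybbbb
Steps: 5


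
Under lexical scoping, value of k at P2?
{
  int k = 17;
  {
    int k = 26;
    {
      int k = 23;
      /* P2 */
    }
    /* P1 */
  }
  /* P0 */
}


k declared in the same block as P2
k = 23


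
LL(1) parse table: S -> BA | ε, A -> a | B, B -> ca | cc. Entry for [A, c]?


For [A, c]: 'c' ∈ FIRST(B)
Entry: A -> B


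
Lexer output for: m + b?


Scan left to right, longest-match per lexeme
Tokens: ID(m), OP(+), ID(b)


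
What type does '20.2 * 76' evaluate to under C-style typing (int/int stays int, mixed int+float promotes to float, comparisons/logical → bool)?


Operand types: float * int
Rule: mixed int/float promotes to float; int/int stays int
Result type: float


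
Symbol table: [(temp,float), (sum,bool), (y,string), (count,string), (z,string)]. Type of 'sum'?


Lookup 'sum' → type bool


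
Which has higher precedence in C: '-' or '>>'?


'-' is additive (level 9); '>>' is shift (level 8)
Higher level binds tighter
'-' has higher precedence than '>>'


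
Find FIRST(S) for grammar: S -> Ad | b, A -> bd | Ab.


Per alternative of S: FIRST(Ad) = {b}; FIRST(b) = {b}
FIRST(S) = {b}


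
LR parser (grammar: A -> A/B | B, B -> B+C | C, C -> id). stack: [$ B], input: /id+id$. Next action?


lookahead ∉ {+} so B won't extend; reduce A -> B
Action: reduce (A -> B)


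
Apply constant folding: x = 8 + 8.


8 + 8 = 16 at compile time
Optimized: x = 16


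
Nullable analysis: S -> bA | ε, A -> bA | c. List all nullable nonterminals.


A nonterminal is nullable iff some alternative derives ε (directly, or every symbol in it is nullable)
Nullable: {S}


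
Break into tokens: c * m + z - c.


Scan left to right, longest-match per lexeme
Tokens: ID(c), OP(*), ID(m), OP(+), ID(z), OP(-), ID(c)


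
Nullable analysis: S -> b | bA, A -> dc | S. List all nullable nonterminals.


A nonterminal is nullable iff some alternative derives ε (directly, or every symbol in it is nullable)
Nullable: {}


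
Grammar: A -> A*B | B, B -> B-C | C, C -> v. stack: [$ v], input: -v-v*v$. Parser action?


'v' on top is the handle for C -> v
Action: reduce (C -> v)


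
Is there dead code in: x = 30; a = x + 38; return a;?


x is read by a's definition; a is returned
No dead code


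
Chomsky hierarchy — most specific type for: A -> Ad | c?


Left-linear: every RHS is a terminal or one nonterminal followed by a terminal
Classification: Type 3 (Regular)


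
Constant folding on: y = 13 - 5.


13 - 5 = 8 at compile time
Optimized: y = 8


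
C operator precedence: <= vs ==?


'<=' is relational (level 7); '==' is equality (level 6)
Higher level binds tighter
'<=' has higher precedence than '=='


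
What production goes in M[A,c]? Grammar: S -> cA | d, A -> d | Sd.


For [A, c]: 'c' ∈ FIRST(Sd)
Entry: A -> Sd


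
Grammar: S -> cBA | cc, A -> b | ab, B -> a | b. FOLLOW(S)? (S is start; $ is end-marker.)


$ ∈ FOLLOW(S). For each A -> αBβ: add FIRST(β)\{ε} to FOLLOW(B); if β nullable, add FOLLOW(A).
FOLLOW(S) = {$}


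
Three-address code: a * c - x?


Break into single-operator statements:
t1 = a * c
t2 = t1 - x


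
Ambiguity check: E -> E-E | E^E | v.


'v-v^v' has two parse trees (no precedence encoded between - and ^)
Ambiguous


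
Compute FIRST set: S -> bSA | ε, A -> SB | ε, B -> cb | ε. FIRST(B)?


Per alternative of B: FIRST(cb) = {c}; FIRST(ε) = {ε}
FIRST(B) = {c, ε}


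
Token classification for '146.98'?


Pattern: digits with a decimal point
Type: FLOAT_LITERAL


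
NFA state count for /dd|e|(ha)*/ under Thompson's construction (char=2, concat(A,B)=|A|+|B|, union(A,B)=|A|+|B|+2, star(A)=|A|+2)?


Syntax tree has 5 char leaf(s), 2 union(s), 1 star(s)
chars contribute 5×2 = 10; each union adds +2; each star adds +2
Total: 10 + 4 + 2 = 16 states


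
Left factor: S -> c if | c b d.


Common prefix: 'c'
Factored: S -> c S', S' -> if | b d


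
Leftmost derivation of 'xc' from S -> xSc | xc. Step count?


Derivation: S => xc
Steps: 1


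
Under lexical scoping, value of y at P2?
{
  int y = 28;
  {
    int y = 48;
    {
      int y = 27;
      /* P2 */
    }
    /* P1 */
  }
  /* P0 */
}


y declared in the same block as P2
y = 27


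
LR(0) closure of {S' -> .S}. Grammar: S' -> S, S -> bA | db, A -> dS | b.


Start: S' -> .S
For each item with dot before a nonterminal B, add B -> .γ for every B-production
Closure: [S' -> .S, S -> .bA, S -> .db]


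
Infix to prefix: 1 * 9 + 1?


left-to-right (same/higher precedence on left): tree is (+ (* 1 9) 1)
Prefix: + * 1 9 1


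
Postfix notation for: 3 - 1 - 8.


Left to right (same or higher precedence on left)
Postfix: 3 1 - 8 -


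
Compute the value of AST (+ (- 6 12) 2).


Evaluate inner: (- 6 12) = -6
Evaluate root: (+ -6 2) = -4
Result: -4


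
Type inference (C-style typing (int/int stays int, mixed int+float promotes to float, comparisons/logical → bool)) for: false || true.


Operand types: bool || bool
Rule: logical operators take bool operands and yield bool
Result type: bool


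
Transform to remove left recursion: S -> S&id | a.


Left-recursive alternatives: S&id; non-recursive: a
Introduce S': S -> aS', S' -> &idS' | ε


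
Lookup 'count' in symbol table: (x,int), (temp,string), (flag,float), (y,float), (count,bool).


Lookup 'count' → type bool


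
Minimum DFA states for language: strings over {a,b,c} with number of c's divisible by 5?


Track (count of c) mod 5: states 0..4, accept at 0
Minimal DFA: 5 states


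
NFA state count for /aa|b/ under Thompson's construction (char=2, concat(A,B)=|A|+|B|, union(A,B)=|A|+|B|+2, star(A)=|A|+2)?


Syntax tree has 3 char leaf(s), 1 union(s), 0 star(s)
chars contribute 3×2 = 6; each union adds +2; each star adds +2
Total: 6 + 2 + 0 = 8 states


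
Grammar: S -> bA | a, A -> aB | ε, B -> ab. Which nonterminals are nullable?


A nonterminal is nullable iff some alternative derives ε (directly, or every symbol in it is nullable)
Nullable: {A}


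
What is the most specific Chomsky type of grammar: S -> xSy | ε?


Single nonterminal LHS, but x^n y^n is not regular
Classification: Type 2 (Context-Free)


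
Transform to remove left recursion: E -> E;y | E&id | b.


Left-recursive alternatives: E;y, E&id; non-recursive: b
Introduce E': E -> bE', E' -> ;yE' | &idE' | ε


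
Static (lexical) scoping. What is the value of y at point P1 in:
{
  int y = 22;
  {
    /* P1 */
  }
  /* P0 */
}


P1's block does not declare y; resolves to the enclosing declaration at depth 0
y = 22


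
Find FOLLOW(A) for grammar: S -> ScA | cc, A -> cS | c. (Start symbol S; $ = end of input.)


$ ∈ FOLLOW(S). For each A -> αBβ: add FIRST(β)\{ε} to FOLLOW(B); if β nullable, add FOLLOW(A).
FOLLOW(A) = {$, c}


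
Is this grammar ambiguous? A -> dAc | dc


balanced d^n…c^n: each string has a unique parse
Unambiguous


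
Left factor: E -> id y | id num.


Common prefix: 'id'
Factored: E -> id E', E' -> y | num


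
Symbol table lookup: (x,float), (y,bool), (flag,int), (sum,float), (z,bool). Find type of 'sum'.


Lookup 'sum' → type float


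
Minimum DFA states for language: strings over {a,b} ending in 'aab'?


Track the longest suffix of input matching a prefix of 'aab': 4 classes (prefixes of length 0..3)
Minimal DFA: 4 states


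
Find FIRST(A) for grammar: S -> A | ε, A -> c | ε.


Per alternative of A: FIRST(c) = {c}; FIRST(ε) = {ε}
FIRST(A) = {c, ε}


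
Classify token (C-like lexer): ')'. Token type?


Pattern: delimiter/punctuation
Type: PUNCTUATION


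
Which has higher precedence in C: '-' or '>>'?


'-' is additive (level 9); '>>' is shift (level 8)
Higher level binds tighter
'-' has higher precedence than '>>'


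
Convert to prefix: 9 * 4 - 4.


left-to-right (same/higher precedence on left): tree is (- (* 9 4) 4)
Prefix: - * 9 4 4


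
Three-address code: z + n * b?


Break into single-operator statements:
t1 = n * b
t2 = z + t1


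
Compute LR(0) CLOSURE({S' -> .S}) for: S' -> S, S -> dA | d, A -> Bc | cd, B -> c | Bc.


Start: S' -> .S
For each item with dot before a nonterminal B, add B -> .γ for every B-production
Closure: [S' -> .S, S -> .dA, S -> .d]


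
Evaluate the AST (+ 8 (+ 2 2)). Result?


Evaluate inner: (+ 2 2) = 4
Evaluate root: (+ 8 4) = 12
Result: 12


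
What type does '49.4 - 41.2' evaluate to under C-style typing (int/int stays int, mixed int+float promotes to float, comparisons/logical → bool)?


Operand types: float - float
Rule: mixed int/float promotes to float; int/int stays int
Result type: float


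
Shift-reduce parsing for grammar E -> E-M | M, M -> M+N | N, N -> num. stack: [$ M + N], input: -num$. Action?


handle 'M+N' on top
Action: reduce (M -> M+N)


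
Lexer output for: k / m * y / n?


Scan left to right, longest-match per lexeme
Tokens: ID(k), OP(/), ID(m), OP(*), ID(y), OP(/), ID(n)
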